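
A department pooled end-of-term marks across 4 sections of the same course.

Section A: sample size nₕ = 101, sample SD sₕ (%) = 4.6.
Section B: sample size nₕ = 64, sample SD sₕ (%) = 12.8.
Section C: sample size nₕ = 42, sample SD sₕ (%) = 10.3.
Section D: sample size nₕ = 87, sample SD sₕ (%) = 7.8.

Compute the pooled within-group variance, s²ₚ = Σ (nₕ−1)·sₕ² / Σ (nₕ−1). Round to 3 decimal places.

Degrees of freedom: 100 + 63 + 41 + 86 = 290.
Σ(nₕ−1)sₕ² = 100·21.16 + 63·163.84 + 41·106.09 + 86·60.84 = 22019.85.
s²ₚ = 22019.85 / 290 = 75.93052... → 75.931.

75.931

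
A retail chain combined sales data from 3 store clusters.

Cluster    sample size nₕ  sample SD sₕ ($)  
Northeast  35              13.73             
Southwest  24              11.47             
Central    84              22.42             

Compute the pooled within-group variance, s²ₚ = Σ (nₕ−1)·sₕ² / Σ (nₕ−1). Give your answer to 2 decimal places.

Northeast: (35−1)·13.73² = 34·188.5129 = 6409.4386
Southwest: (24−1)·11.47² = 23·131.5609 = 3025.9007
Central: (84−1)·22.42² = 83·502.6564 = 41720.4812
Numerator = 51155.8205; denominator = Σ(nₕ−1) = 140.
s²ₚ = 51155.8205/140 = 365.3987... → 365.40.

365.40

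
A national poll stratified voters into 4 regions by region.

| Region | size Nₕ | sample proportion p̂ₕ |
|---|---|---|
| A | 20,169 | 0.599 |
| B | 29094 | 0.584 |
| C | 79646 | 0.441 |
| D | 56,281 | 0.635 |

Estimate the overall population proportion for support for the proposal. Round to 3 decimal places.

N = 20169 + 29094 + 79646 + 56281 = 185190.
Overall proportion = Σ (Nₕ/N)·p̂ₕ.
Σ Nₕp̂ₕ = 12081.231 + 16990.896 + 35123.886 + 35738.435 = 99934.448.
99934.448 / 185190 = 0.53963... → 0.540.

0.540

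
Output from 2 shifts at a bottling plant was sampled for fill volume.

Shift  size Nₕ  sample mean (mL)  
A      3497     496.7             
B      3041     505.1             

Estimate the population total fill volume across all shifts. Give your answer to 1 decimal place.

A: 3497·496.7 = 1736959.9
B: 3041·505.1 = 1536009.1
τ̂ = Σ Nₕx̄ₕ = 3272969.0.

3272969.0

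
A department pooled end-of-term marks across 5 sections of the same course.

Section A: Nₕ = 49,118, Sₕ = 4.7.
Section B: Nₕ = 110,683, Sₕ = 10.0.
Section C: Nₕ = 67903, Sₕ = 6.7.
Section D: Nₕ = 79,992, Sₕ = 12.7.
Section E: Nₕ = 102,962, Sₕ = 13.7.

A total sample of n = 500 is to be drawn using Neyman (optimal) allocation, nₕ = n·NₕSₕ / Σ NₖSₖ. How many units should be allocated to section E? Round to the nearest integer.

167

A: NₕSₕ = 49118·4.7 = 230854.6
B: NₕSₕ = 110683·10.0 = 1106830
C: NₕSₕ = 67903·6.7 = 454950.1
D: NₕSₕ = 79992·12.7 = 1015898.4
E: NₕSₕ = 102962·13.7 = 1410579.4
Σ NₕSₕ = 4219112.5.
n_E = 500·1410579.4/4219112.5 = 167.165... → 167.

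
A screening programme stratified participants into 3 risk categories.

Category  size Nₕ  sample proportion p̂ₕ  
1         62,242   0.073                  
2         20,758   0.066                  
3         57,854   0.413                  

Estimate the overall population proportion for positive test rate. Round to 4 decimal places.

N = 62242 + 20758 + 57854 = 140854.
Overall proportion = Σ (Nₕ/N)·p̂ₕ.
Σ Nₕp̂ₕ = 4543.666 + 1370.028 + 23893.702 = 29807.396.
29807.396 / 140854 = 0.211619... → 0.2116.

0.2116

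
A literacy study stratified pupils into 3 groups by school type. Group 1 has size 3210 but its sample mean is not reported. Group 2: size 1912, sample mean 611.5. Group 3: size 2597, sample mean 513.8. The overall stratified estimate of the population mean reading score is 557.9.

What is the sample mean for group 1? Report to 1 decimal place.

N = 3210 + 1912 + 2597 = 7719.
Overall total = μ·N = 557.9·7719 = 4306430.1.
Subtract the known strata: 1912·611.5 + 2597·513.8 = 2503526.6.
Remaining total for group 1: 4306430.1 − 2503526.6 = 1802903.5.
Divide by its size: 1802903.5 / 3210 = 561.652... → 561.7.

561.7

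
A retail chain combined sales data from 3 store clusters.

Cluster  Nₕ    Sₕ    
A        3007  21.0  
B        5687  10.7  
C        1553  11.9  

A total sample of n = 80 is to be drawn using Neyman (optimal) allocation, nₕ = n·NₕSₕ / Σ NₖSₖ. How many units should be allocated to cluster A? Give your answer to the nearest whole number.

Σ NₕSₕ = 3007·21.0 + 5687·10.7 + 1553·11.9 = 142478.6.
Share for A: 63147/142478.6 = 0.44320.
n_A = 80 × 0.44320 = 35.456... → 35.

35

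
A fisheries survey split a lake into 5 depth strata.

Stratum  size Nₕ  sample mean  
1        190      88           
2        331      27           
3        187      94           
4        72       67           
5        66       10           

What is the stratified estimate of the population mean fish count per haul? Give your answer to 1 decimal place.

N = 190 + 331 + 187 + 72 + 66 = 846.
Weight each subgroup mean by Nₕ/N and sum.
Σ Nₕx̄ₕ = 190·88 + 331·27 + 187·94 + 72·67 + 66·10 = 16720 + 8937 + 17578 + 4824 + 660 = 48719.
Divide by N: 48719 / 846 = 57.587... → 57.6.

57.6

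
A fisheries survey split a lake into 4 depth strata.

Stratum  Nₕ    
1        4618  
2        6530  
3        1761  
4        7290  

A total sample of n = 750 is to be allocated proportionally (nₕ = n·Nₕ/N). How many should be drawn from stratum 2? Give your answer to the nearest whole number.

N = 4618 + 6530 + 1761 + 7290 = 20199.
n_2 = 750·6530/20199 = 242.462... → 242.

242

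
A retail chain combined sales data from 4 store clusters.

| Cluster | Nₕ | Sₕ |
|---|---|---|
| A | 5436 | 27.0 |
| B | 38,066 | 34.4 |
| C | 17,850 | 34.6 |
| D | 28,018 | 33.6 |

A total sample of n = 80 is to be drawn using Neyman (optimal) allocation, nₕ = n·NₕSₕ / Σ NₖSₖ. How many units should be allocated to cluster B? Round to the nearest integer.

35

Σ NₕSₕ = 5436·27.0 + 38066·34.4 + 17850·34.6 + 28018·33.6 = 3015257.2.
Share for B: 1309470.4/3015257.2 = 0.43428.
n_B = 80 × 0.43428 = 34.743... → 35.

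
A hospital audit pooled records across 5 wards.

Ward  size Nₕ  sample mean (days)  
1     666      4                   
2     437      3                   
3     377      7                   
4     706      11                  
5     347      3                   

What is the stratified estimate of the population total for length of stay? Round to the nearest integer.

1: 666·4 = 2664
2: 437·3 = 1311
3: 377·7 = 2639
4: 706·11 = 7766
5: 347·3 = 1041
τ̂ = Σ Nₕx̄ₕ = 15421.

15421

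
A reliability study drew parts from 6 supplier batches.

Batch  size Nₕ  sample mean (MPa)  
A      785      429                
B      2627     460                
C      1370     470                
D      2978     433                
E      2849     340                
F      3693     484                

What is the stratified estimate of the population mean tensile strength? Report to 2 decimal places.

435.93

N = 785 + 2627 + 1370 + 2978 + 2849 + 3693 = 14302.
Overall mean = Σ (Nₕ/N)·x̄ₕ — weight by population share, not a simple average.
Σ Nₕx̄ₕ = 785·429 + 2627·460 + 1370·470 + 2978·433 + 2849·340 + 3693·484 = 336765 + 1208420 + 643900 + 1289474 + 968660 + 1787412 = 6234631.
Divide by N: 6234631 / 14302 = 435.9272... → 435.93.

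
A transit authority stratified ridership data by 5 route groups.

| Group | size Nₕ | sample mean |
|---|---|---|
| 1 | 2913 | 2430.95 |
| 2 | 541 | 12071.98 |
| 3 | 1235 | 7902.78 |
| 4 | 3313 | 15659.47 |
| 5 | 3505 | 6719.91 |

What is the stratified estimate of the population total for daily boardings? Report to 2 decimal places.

98805340.49

Estimate total by summing Nₕ·x̄ₕ over strata.
2913·2430.95 + 541·12071.98 + 1235·7902.78 + 3313·15659.47 + 3505·6719.91 = 7081357.35 + 6530941.18 + 9759933.3 + 51879824.11 + 23553284.55 = 98805340.49.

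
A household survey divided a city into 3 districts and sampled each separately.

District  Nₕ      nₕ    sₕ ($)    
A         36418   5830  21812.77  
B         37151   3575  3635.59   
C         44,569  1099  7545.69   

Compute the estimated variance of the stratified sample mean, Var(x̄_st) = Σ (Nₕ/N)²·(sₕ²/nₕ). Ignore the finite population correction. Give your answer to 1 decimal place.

N = 118138; Wₕ = Nₕ/N.
district A: (36418/118138)²·21812.77²/5830 = 7755.4328
district B: (37151/118138)²·3635.59²/3575 = 365.6247
district C: (44569/118138)²·7545.69²/1099 = 7373.7223
Sum = 15494.7798 → 15494.8.

15494.8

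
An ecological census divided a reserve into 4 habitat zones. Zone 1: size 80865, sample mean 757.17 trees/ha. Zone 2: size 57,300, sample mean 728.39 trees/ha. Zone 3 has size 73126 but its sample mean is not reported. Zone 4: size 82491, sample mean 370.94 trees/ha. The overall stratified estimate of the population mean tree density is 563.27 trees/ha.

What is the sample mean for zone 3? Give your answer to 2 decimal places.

436.43

Σ Nₕx̄ₕ = N·μ, so 73126·x̄_3 = 293782·563.27 − (80865·757.17 + 57300·728.39 + 82491·370.94).
= 165478587.14 − 133564510.59 = 31914076.55.
x̄_3 = 31914076.55 / 73126 = 436.4258... → 436.43.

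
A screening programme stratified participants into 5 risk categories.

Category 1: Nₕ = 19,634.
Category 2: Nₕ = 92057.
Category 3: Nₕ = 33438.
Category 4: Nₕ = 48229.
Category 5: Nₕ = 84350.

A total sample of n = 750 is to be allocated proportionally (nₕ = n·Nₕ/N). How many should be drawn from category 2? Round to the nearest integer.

Share of category 2 = 92057/277708 = 0.33149.
Allocate 750 × 0.33149 = 248.616... → 249.

249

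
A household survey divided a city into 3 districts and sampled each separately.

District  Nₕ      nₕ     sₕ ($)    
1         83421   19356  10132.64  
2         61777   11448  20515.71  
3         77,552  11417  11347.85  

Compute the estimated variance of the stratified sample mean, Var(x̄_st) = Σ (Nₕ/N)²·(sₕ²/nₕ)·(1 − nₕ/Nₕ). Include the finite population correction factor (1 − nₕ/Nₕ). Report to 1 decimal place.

N = 222750; Wₕ = Nₕ/N.
district 1: (83421/222750)²·10132.64²/19356·(1 − 19356/83421) = 571.3344
district 2: (61777/222750)²·20515.71²/11448·(1 − 11448/61777) = 2303.8446
district 3: (77552/222750)²·11347.85²/11417·(1 − 11417/77552) = 1165.9075
Sum = 4041.0865 → 4041.1.

4041.1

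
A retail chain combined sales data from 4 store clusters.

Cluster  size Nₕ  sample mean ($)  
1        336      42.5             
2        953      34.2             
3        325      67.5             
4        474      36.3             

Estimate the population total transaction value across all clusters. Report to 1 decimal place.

86016.3

1: 336·42.5 = 14280
2: 953·34.2 = 32592.6
3: 325·67.5 = 21937.5
4: 474·36.3 = 17206.2
τ̂ = Σ Nₕx̄ₕ = 86016.3.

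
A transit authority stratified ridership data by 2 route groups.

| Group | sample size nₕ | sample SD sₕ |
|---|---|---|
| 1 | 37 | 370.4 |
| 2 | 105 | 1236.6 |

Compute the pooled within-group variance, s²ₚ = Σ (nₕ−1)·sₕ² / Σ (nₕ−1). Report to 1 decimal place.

1171241.0

Degrees of freedom: 36 + 104 = 140.
Σ(nₕ−1)sₕ² = 36·137196.16 + 104·1529179.56 = 163973736.
s²ₚ = 163973736 / 140 = 1171240.971... → 1171241.0.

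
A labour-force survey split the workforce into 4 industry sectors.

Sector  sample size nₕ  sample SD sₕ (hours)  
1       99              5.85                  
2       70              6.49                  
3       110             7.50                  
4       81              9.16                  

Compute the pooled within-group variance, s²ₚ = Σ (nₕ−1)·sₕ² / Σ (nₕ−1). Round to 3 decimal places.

1: (99−1)·5.85² = 98·34.2225 = 3353.805
2: (70−1)·6.49² = 69·42.1201 = 2906.2869
3: (110−1)·7.50² = 109·56.25 = 6131.25
4: (81−1)·9.16² = 80·83.9056 = 6712.448
Numerator = 19103.7899; denominator = Σ(nₕ−1) = 356.
s²ₚ = 19103.7899/356 = 53.66233... → 53.662.

53.662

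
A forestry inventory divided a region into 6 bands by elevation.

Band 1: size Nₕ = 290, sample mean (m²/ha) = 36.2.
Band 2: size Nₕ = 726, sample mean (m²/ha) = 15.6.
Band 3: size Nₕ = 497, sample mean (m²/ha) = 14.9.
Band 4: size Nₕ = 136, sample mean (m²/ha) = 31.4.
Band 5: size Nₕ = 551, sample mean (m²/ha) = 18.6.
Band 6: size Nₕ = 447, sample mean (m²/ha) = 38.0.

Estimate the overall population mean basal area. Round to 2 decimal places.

N = 2647; weights Wₕ = Nₕ/N = (0.1096, 0.2743, 0.1878, 0.0514, 0.2082, 0.1689).
x̄_st = Σ Wₕ·x̄ₕ = 0.1096·36.2 + 0.2743·15.6 + 0.1878·14.9 + 0.0514·31.4 + 0.2082·18.6 + 0.1689·38.0 ≈ 22.9444...
→ 22.94.

22.94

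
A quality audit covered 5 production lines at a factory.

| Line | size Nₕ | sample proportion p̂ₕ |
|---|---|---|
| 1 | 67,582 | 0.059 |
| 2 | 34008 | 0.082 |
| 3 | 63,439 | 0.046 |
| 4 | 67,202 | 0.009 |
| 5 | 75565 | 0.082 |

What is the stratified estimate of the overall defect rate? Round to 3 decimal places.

Wₕ = Nₕ/N with N = 307796: 0.2196, 0.1105, 0.2061, 0.2183, 0.2455.
p̂_st = 0.2196·0.059 + 0.1105·0.082 + 0.2061·0.046 + 0.2183·0.009 + 0.2455·0.082 ≈ 0.05359... → 0.054.

0.054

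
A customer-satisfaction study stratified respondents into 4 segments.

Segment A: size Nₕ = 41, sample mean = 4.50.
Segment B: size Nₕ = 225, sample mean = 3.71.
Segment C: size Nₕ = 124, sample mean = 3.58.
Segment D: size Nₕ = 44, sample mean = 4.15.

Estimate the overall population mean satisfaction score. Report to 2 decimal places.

3.79

N = 41 + 225 + 124 + 44 = 434.
Overall mean = Σ (Nₕ/N)·x̄ₕ — weight by population share, not a simple average.
Σ Nₕx̄ₕ = 41·4.50 + 225·3.71 + 124·3.58 + 44·4.15 = 184.5 + 834.75 + 443.92 + 182.6 = 1645.77.
Divide by N: 1645.77 / 434 = 3.7921... → 3.79.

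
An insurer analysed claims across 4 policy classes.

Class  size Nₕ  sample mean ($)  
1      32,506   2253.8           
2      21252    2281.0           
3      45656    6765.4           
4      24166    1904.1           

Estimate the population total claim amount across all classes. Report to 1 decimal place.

Population total = Σ Nₕ·x̄ₕ (each stratum's size times its mean).
32506·2253.8 + 21252·2281.0 + 45656·6765.4 + 24166·1904.1 = 73262022.8 + 48475812 + 308881102.4 + 46014480.6 = 476633417.8.

476633417.8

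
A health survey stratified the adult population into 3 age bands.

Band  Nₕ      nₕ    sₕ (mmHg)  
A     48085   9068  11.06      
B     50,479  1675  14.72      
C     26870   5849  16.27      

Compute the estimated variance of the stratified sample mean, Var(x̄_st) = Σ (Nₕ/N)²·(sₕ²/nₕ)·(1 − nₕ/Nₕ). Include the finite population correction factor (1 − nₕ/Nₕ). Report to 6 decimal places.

0.023488

N = 125434. Term for each stratum: Wₕ²sₕ²/nₕ·(1−nₕ/Nₕ).
Var(x̄_st) = 0.001608539 + 0.020255195 + 0.001624740 = 0.023488475 → 0.023488.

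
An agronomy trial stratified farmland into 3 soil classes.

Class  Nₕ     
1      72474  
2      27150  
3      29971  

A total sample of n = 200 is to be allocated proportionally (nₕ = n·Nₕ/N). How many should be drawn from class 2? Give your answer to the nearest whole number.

N = 72474 + 27150 + 29971 = 129595.
n_2 = 200·27150/129595 = 41.900... → 42.

42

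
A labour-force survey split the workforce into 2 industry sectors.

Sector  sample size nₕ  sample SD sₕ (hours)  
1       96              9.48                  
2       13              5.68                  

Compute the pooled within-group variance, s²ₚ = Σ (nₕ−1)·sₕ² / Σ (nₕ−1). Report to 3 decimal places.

83.410

1: (96−1)·9.48² = 95·89.8704 = 8537.688
2: (13−1)·5.68² = 12·32.2624 = 387.1488
Numerator = 8924.8368; denominator = Σ(nₕ−1) = 107.
s²ₚ = 8924.8368/107 = 83.40969... → 83.410.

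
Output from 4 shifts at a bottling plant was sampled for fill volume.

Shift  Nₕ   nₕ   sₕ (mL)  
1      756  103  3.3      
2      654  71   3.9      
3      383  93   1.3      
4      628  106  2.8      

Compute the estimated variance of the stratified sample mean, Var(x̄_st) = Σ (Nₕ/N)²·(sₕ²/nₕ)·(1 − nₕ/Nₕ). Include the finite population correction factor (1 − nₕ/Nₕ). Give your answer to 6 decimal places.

0.027322

N = 2421; Wₕ = Nₕ/N.
shift 1: (756/2421)²·3.3²/103·(1 − 103/756) = 0.008905044
shift 2: (654/2421)²·3.9²/71·(1 − 71/654) = 0.013935662
shift 3: (383/2421)²·1.3²/93·(1 − 93/383) = 0.000344359
shift 4: (628/2421)²·2.8²/106·(1 − 106/628) = 0.004136669
Sum = 0.027321733 → 0.027322.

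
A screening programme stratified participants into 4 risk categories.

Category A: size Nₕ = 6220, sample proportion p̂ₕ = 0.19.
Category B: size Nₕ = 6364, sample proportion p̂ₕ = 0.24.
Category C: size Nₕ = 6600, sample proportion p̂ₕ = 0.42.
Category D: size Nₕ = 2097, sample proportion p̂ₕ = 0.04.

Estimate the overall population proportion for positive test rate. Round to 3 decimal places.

0.262

Wₕ = Nₕ/N with N = 21281: 0.2923, 0.2990, 0.3101, 0.0985.
p̂_st = 0.2923·0.19 + 0.2990·0.24 + 0.3101·0.42 + 0.0985·0.04 ≈ 0.26150... → 0.262.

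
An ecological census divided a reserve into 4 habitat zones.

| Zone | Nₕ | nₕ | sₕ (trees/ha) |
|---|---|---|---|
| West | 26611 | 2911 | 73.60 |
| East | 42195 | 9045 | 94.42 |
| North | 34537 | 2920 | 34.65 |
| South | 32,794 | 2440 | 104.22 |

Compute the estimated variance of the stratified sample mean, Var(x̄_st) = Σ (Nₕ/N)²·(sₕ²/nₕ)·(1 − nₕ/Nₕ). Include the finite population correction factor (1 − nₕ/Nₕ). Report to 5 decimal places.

N = 136137; Wₕ = Nₕ/N.
zone West: (26611/136137)²·73.60²/2911·(1 − 2911/26611) = 0.06332433
zone East: (42195/136137)²·94.42²/9045·(1 − 9045/42195) = 0.07438949
zone North: (34537/136137)²·34.65²/2920·(1 − 2920/34537) = 0.02422571
zone South: (32794/136137)²·104.22²/2440·(1 − 2440/32794) = 0.23909488
Sum = 0.40103442 → 0.40103.

0.40103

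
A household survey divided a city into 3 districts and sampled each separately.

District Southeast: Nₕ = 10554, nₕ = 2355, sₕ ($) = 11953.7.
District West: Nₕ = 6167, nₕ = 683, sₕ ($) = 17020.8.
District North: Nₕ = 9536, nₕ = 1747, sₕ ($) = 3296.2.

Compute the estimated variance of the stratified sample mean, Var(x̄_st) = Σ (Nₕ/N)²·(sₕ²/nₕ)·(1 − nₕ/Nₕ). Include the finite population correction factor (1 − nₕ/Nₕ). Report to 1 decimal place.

N = 26257. Term for each stratum: Wₕ²sₕ²/nₕ·(1−nₕ/Nₕ).
Var(x̄_st) = 7615.5550 + 20807.5247 + 670.0264 = 29093.1062 → 29093.1.

29093.1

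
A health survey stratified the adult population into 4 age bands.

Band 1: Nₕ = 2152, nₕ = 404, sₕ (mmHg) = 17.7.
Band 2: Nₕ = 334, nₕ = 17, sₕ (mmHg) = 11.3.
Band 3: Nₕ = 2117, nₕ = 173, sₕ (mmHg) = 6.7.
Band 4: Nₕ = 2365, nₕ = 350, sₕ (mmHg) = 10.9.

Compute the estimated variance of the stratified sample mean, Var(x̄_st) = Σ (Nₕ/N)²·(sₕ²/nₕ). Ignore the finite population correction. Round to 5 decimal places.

0.15428

N = 6968. Term for each stratum: Wₕ²sₕ²/nₕ.
Var(x̄_st) = 0.07396622 + 0.01725777 + 0.02395129 + 0.03910488 = 0.15428016 → 0.15428.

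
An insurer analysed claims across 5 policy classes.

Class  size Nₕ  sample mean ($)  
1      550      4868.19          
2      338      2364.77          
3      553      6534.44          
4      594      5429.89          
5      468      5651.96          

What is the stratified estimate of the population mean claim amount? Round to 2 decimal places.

5178.11

N = 2503; weights Wₕ = Nₕ/N = (0.2197, 0.1350, 0.2209, 0.2373, 0.1870).
x̄_st = Σ Wₕ·x̄ₕ = 0.2197·4868.19 + 0.1350·2364.77 + 0.2209·6534.44 + 0.2373·5429.89 + 0.1870·5651.96 ≈ 5178.1119...
→ 5178.11.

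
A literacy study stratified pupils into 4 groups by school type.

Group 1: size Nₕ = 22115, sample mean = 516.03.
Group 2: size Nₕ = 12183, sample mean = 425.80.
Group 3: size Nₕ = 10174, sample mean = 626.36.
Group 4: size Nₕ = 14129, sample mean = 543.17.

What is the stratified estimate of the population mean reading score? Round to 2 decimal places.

522.97

N = 58601; weights Wₕ = Nₕ/N = (0.3774, 0.2079, 0.1736, 0.2411).
x̄_st = Σ Wₕ·x̄ₕ = 0.3774·516.03 + 0.2079·425.80 + 0.1736·626.36 + 0.2411·543.17 ≈ 522.9699...
→ 522.97.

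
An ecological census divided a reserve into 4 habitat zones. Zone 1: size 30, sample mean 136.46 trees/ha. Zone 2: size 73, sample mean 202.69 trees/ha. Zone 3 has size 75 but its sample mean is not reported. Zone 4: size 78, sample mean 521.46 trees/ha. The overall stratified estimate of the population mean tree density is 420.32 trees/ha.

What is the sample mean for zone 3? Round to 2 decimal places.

640.50

N = 30 + 73 + 75 + 78 = 256.
Overall total = μ·N = 420.32·256 = 107601.92.
Subtract the known strata: 30·136.46 + 73·202.69 + 78·521.46 = 59564.05.
Remaining total for zone 3: 107601.92 − 59564.05 = 48037.87.
Divide by its size: 48037.87 / 75 = 640.5049... → 640.50.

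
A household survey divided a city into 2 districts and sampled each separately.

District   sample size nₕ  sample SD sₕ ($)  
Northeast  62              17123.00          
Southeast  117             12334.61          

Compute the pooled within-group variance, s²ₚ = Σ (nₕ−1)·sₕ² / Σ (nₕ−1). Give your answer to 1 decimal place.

Northeast: (62−1)·17123.00² = 61·293197129 = 17885024869
Southeast: (117−1)·12334.61² = 116·152142603.8521 = 17648542046.8436
Numerator = 35533566915.8436; denominator = Σ(nₕ−1) = 177.
s²ₚ = 35533566915.8436/177 = 200754615.344... → 200754615.3.

200754615.3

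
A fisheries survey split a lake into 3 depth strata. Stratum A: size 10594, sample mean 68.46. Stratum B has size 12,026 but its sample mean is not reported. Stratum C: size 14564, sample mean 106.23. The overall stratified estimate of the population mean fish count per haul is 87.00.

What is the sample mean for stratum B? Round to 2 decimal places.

80.04

N = 10594 + 12026 + 14564 = 37184.
Overall total = μ·N = 87.00·37184 = 3235008.
Subtract the known strata: 10594·68.46 + 14564·106.23 = 2272398.96.
Remaining total for stratum B: 3235008 − 2272398.96 = 962609.04.
Divide by its size: 962609.04 / 12026 = 80.0440... → 80.04.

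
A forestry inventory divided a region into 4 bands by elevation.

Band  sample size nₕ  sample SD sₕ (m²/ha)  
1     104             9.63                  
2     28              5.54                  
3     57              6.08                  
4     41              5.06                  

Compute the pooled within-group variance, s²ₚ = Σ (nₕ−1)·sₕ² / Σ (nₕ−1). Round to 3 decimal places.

1: (104−1)·9.63² = 103·92.7369 = 9551.9007
2: (28−1)·5.54² = 27·30.6916 = 828.6732
3: (57−1)·6.08² = 56·36.9664 = 2070.1184
4: (41−1)·5.06² = 40·25.6036 = 1024.144
Numerator = 13474.8363; denominator = Σ(nₕ−1) = 226.
s²ₚ = 13474.8363/226 = 59.62317... → 59.623.

59.623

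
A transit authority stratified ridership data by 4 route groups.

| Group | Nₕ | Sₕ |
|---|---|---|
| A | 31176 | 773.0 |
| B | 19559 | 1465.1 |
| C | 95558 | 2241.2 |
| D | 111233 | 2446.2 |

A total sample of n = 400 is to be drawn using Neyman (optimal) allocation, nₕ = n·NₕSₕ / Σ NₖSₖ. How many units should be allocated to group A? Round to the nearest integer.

18

A: NₕSₕ = 31176·773.0 = 24099048
B: NₕSₕ = 19559·1465.1 = 28655890.9
C: NₕSₕ = 95558·2241.2 = 214164589.6
D: NₕSₕ = 111233·2446.2 = 272098164.6
Σ NₕSₕ = 539017693.1.
n_A = 400·24099048/539017693.1 = 17.884... → 18.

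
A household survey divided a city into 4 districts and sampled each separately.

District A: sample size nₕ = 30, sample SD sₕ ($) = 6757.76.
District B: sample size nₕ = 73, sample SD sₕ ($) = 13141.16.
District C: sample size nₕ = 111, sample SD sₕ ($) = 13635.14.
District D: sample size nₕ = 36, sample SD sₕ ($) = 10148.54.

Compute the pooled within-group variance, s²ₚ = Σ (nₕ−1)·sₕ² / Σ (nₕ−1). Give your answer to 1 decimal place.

A: (30−1)·6757.76² = 29·45667320.2176 = 1324352286.3104
B: (73−1)·13141.16² = 72·172690086.1456 = 12433686202.4832
C: (111−1)·13635.14² = 110·185917042.8196 = 20450874710.156
D: (36−1)·10148.54² = 35·102992864.1316 = 3604750244.606
Numerator = 37813663443.5556; denominator = Σ(nₕ−1) = 246.
s²ₚ = 37813663443.5556/246 = 153714079.039... → 153714079.0.

153714079.0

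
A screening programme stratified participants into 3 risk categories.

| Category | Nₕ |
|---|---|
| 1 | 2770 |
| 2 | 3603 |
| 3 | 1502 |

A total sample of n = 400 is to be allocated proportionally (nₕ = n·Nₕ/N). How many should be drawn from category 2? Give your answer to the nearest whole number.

Share of category 2 = 3603/7875 = 0.45752.
Allocate 400 × 0.45752 = 183.010... → 183.

183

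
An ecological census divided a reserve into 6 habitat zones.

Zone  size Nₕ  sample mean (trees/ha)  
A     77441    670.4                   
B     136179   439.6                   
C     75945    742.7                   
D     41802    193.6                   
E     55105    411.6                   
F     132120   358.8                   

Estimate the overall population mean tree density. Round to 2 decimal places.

x̄_st = (Σ Nₕx̄ₕ) / (Σ Nₕ) = (77441·670.4 + 136179·439.6 + 75945·742.7 + 41802·193.6 + 55105·411.6 + 132120·358.8) / 518592
= 246363827.5 / 518592 = 475.0629... → 475.06.

475.06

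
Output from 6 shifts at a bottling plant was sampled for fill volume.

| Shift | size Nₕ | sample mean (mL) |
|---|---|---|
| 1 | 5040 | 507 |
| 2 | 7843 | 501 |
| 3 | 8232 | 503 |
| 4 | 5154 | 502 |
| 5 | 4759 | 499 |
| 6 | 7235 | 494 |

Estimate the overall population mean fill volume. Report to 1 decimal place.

500.8

N = 5040 + 7843 + 8232 + 5154 + 4759 + 7235 = 38263.
Overall mean = Σ (Nₕ/N)·x̄ₕ — weight by population share, not a simple average.
Σ Nₕx̄ₕ = 5040·507 + 7843·501 + 8232·503 + 5154·502 + 4759·499 + 7235·494 = 2555280 + 3929343 + 4140696 + 2587308 + 2374741 + 3574090 = 19161458.
Divide by N: 19161458 / 38263 = 500.783... → 500.8.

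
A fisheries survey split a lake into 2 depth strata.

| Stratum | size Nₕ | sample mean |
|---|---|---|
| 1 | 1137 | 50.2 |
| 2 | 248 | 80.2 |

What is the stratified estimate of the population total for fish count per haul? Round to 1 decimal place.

1: 1137·50.2 = 57077.4
2: 248·80.2 = 19889.6
τ̂ = Σ Nₕx̄ₕ = 76967.0.

76967.0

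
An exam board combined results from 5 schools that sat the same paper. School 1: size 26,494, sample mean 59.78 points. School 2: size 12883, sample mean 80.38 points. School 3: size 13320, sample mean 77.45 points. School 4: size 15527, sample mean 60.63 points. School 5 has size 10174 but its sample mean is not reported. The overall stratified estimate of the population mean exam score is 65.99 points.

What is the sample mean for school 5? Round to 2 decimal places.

57.12

N = 26494 + 12883 + 13320 + 15527 + 10174 = 78398.
Overall total = μ·N = 65.99·78398 = 5173484.02.
Subtract the known strata: 26494·59.78 + 12883·80.38 + 13320·77.45 + 15527·60.63 = 4592382.87.
Remaining total for school 5: 5173484.02 − 4592382.87 = 581101.15.
Divide by its size: 581101.15 / 10174 = 57.1163... → 57.12.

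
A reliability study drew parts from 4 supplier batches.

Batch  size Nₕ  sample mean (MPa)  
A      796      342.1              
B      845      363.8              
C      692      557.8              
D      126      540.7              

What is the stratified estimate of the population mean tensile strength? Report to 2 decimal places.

N = 796 + 845 + 692 + 126 = 2459.
Weight each subgroup mean by Nₕ/N and sum.
Σ Nₕx̄ₕ = 796·342.1 + 845·363.8 + 692·557.8 + 126·540.7 = 272311.6 + 307411 + 385997.6 + 68128.2 = 1033848.4.
Divide by N: 1033848.4 / 2459 = 420.4345... → 420.43.

420.43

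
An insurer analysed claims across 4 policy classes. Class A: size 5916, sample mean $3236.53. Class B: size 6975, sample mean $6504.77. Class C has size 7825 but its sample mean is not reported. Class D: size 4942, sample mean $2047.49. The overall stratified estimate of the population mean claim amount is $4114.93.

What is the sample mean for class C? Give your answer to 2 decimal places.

3954.52

Σ Nₕx̄ₕ = N·μ, so 7825·x̄_C = 25658·4114.93 − (5916·3236.53 + 6975·6504.77 + 4942·2047.49).
= 105580873.94 − 74636777.81 = 30944096.13.
x̄_C = 30944096.13 / 7825 = 3954.5171... → 3954.52.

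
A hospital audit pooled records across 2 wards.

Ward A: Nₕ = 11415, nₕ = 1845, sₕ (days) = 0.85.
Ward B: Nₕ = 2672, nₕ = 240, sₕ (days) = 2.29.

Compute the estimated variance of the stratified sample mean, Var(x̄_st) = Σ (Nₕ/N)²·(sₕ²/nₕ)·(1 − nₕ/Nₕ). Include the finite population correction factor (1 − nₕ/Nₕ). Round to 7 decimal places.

N = 14087; Wₕ = Nₕ/N.
ward A: (11415/14087)²·0.85²/1845·(1 − 1845/11415) = 0.0002155720
ward B: (2672/14087)²·2.29²/240·(1 − 240/2672) = 0.0007155215
Sum = 0.0009310935 → 0.0009311.

0.0009311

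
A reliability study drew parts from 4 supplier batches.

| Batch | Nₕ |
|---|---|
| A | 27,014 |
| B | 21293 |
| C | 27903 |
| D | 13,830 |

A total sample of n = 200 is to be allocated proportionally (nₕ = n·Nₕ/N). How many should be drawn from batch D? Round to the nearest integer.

31

N = 27014 + 21293 + 27903 + 13830 = 90040.
n_D = 200·13830/90040 = 30.720... → 31.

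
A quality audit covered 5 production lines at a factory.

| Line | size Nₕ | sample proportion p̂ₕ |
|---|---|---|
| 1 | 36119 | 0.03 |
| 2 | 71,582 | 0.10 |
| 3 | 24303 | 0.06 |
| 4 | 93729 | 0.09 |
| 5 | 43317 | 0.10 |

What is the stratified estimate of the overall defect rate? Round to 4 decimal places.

0.0835

Wₕ = Nₕ/N with N = 269050: 0.1342, 0.2661, 0.0903, 0.3484, 0.1610.
p̂_st = 0.1342·0.03 + 0.2661·0.10 + 0.0903·0.06 + 0.3484·0.09 + 0.1610·0.10 ≈ 0.083506... → 0.0835.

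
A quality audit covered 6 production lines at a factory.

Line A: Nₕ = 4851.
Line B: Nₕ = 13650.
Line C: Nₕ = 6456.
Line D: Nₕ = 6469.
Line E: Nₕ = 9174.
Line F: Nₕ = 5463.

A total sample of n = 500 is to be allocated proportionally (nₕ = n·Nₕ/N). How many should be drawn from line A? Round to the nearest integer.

53

N = 4851 + 13650 + 6456 + 6469 + 9174 + 5463 = 46063.
n_A = 500·4851/46063 = 52.656... → 53.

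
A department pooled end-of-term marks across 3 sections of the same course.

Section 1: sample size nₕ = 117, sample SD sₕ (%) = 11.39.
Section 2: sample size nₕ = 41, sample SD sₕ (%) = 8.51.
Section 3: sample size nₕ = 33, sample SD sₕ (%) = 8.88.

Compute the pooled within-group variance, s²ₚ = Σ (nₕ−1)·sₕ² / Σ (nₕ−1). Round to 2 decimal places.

108.88

1: (117−1)·11.39² = 116·129.7321 = 15048.9236
2: (41−1)·8.51² = 40·72.4201 = 2896.804
3: (33−1)·8.88² = 32·78.8544 = 2523.3408
Numerator = 20469.0684; denominator = Σ(nₕ−1) = 188.
s²ₚ = 20469.0684/188 = 108.8780... → 108.88.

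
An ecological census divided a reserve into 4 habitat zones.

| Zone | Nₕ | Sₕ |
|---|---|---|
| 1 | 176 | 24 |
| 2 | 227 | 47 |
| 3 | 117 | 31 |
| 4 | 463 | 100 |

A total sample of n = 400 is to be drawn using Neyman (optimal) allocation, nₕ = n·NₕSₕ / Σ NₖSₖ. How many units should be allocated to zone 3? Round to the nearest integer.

Σ NₕSₕ = 176·24 + 227·47 + 117·31 + 463·100 = 64820.
Share for 3: 3627/64820 = 0.05595.
n_3 = 400 × 0.05595 = 22.382... → 22.

22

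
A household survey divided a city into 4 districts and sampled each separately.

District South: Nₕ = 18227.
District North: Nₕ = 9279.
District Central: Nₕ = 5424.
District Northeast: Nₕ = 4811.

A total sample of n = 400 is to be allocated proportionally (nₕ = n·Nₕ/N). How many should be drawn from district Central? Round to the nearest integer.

N = 18227 + 9279 + 5424 + 4811 = 37741.
n_Central = 400·5424/37741 = 57.487... → 57.

57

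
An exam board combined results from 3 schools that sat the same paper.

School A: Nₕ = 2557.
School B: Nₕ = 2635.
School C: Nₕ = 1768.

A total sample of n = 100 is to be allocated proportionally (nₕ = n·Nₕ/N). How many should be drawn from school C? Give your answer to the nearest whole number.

25

Share of school C = 1768/6960 = 0.25402.
Allocate 100 × 0.25402 = 25.402... → 25.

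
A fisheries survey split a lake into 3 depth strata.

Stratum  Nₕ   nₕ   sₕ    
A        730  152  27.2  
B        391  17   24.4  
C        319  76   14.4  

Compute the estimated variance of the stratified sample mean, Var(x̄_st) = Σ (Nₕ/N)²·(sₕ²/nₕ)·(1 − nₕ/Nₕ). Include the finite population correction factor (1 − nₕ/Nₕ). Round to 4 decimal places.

3.5622

N = 1440. Term for each stratum: Wₕ²sₕ²/nₕ·(1−nₕ/Nₕ).
Var(x̄_st) = 0.9904212 + 2.4697563 + 0.1019961 = 3.5621736 → 3.5622.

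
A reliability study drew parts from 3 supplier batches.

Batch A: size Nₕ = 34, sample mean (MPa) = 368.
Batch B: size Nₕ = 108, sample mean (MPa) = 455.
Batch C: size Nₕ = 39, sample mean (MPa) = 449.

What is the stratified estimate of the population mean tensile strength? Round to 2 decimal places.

437.36

N = 181; weights Wₕ = Nₕ/N = (0.1878, 0.5967, 0.2155).
x̄_st = Σ Wₕ·x̄ₕ = 0.1878·368 + 0.5967·455 + 0.2155·449 ≈ 437.3646...
→ 437.36.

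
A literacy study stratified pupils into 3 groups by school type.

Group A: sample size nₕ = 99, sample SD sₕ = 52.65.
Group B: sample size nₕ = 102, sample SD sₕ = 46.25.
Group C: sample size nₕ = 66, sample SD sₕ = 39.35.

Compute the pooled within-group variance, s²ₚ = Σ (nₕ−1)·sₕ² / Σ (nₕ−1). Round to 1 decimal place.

2228.6

Degrees of freedom: 98 + 101 + 65 = 264.
Σ(nₕ−1)sₕ² = 98·2772.0225 + 101·2139.0625 + 65·1548.4225 = 588350.98.
s²ₚ = 588350.98 / 264 = 2228.602... → 2228.6.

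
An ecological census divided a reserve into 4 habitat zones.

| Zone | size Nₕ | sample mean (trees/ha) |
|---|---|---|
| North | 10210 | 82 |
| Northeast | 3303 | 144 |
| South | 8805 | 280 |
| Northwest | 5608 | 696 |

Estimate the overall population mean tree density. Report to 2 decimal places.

x̄_st = (Σ Nₕx̄ₕ) / (Σ Nₕ) = (10210·82 + 3303·144 + 8805·280 + 5608·696) / 27926
= 7681420 / 27926 = 275.0634... → 275.06.

275.06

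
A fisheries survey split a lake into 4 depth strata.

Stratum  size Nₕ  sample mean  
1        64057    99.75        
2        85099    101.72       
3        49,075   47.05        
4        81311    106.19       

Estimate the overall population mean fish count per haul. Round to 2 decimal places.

92.97

N = 64057 + 85099 + 49075 + 81311 = 279542.
The stratified mean weights each stratum mean by its population share Nₕ/N.
Σ Nₕx̄ₕ = 64057·99.75 + 85099·101.72 + 49075·47.05 + 81311·106.19 = 6389685.75 + 8656270.28 + 2308978.75 + 8634415.09 = 25989349.87.
Divide by N: 25989349.87 / 279542 = 92.9712... → 92.97.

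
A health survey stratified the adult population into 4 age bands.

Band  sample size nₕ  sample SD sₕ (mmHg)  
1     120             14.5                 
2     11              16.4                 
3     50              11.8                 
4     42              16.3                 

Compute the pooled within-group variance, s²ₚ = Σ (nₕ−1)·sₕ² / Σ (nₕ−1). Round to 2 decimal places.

Degrees of freedom: 119 + 10 + 49 + 41 = 219.
Σ(nₕ−1)sₕ² = 119·210.25 + 10·268.96 + 49·139.24 + 41·265.69 = 45425.4.
s²ₚ = 45425.4 / 219 = 207.4219... → 207.42.

207.42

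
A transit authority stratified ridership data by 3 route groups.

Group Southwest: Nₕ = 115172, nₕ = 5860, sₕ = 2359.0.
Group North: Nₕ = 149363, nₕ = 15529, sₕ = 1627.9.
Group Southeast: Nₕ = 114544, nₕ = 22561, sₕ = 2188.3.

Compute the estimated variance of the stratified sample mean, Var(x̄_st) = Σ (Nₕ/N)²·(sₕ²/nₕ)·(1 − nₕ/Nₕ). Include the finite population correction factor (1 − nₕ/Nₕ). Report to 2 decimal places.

N = 379079; Wₕ = Nₕ/N.
group Southwest: (115172/379079)²·2359.0²/5860·(1 − 5860/115172) = 83.19813
group North: (149363/379079)²·1627.9²/15529·(1 − 15529/149363) = 23.73898
group Southeast: (114544/379079)²·2188.3²/22561·(1 − 22561/114544) = 15.56237
Sum = 122.49948 → 122.50.

122.50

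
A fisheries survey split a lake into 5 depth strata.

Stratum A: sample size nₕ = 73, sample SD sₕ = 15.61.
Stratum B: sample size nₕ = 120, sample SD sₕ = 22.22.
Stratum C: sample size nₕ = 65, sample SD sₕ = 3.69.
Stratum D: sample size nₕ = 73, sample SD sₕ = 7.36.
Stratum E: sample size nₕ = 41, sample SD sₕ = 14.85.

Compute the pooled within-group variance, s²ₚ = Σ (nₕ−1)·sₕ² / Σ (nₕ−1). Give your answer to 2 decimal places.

244.93

A: (73−1)·15.61² = 72·243.6721 = 17544.3912
B: (120−1)·22.22² = 119·493.7284 = 58753.6796
C: (65−1)·3.69² = 64·13.6161 = 871.4304
D: (73−1)·7.36² = 72·54.1696 = 3900.2112
E: (41−1)·14.85² = 40·220.5225 = 8820.9
Numerator = 89890.6124; denominator = Σ(nₕ−1) = 367.
s²ₚ = 89890.6124/367 = 244.9335... → 244.93.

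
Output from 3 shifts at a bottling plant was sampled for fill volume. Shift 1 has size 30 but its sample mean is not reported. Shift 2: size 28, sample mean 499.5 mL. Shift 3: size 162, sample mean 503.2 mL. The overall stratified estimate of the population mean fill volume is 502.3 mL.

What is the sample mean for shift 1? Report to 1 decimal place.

500.1

N = 30 + 28 + 162 = 220.
Overall total = μ·N = 502.3·220 = 110506.
Subtract the known strata: 28·499.5 + 162·503.2 = 95504.4.
Remaining total for shift 1: 110506 − 95504.4 = 15001.6.
Divide by its size: 15001.6 / 30 = 500.053... → 500.1.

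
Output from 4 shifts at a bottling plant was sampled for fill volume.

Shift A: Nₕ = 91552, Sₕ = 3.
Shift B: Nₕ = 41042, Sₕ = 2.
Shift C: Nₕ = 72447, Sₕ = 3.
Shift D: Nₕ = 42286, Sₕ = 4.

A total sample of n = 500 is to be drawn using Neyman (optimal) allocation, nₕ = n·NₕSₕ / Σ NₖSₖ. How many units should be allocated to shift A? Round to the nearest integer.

185

A: NₕSₕ = 91552·3 = 274656
B: NₕSₕ = 41042·2 = 82084
C: NₕSₕ = 72447·3 = 217341
D: NₕSₕ = 42286·4 = 169144
Σ NₕSₕ = 743225.
n_A = 500·274656/743225 = 184.773... → 185.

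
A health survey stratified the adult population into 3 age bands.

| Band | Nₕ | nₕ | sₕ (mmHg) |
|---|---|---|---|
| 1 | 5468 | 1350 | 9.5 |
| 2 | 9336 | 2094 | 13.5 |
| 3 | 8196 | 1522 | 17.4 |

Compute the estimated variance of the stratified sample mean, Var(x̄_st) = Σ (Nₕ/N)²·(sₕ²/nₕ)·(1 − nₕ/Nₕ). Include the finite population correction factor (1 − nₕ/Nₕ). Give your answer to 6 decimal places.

N = 23000. Term for each stratum: Wₕ²sₕ²/nₕ·(1−nₕ/Nₕ).
Var(x̄_st) = 0.002845592 + 0.011123835 + 0.020569149 = 0.034538576 → 0.034539.

0.034539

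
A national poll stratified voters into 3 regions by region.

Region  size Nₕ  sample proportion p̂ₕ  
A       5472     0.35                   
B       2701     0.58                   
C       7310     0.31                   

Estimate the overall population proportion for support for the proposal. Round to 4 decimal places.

Wₕ = Nₕ/N with N = 15483: 0.3534, 0.1744, 0.4721.
p̂_st = 0.3534·0.35 + 0.1744·0.58 + 0.4721·0.31 ≈ 0.371238... → 0.3712.

0.3712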